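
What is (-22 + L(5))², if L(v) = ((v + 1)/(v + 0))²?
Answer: 264196/625 ≈ 422.71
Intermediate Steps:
L(v) = (1 + v)²/v² (L(v) = ((1 + v)/v)² = (1 + v)²/v²)
(-22 + L(5))² = (-22 + (1 + 5)²/5²)² = (-22 + (1/25)*6²)² = (-22 + (1/25)*36)² = (-22 + 36/25)² = (-514/25)² = 264196/625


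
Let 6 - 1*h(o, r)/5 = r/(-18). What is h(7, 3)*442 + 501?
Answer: 42388/3 ≈ 14129.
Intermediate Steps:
h(o, r) = 30 + 5*r/18 (h(o, r) = 30 - 5*r/(-18) = 30 - 5*r*(-1)/18 = 30 - (-5)*r/18 = 30 + 5*r/18)
h(7, 3)*442 + 501 = (30 + (5/18)*3)*442 + 501 = (30 + 5/6)*442 + 501 = (185/6)*442 + 501 = 40885/3 + 501 = 42388/3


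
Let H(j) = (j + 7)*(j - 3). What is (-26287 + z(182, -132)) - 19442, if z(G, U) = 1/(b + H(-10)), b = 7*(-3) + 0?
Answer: -823121/18 ≈ -45729.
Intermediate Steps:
H(j) = (-3 + j)*(7 + j) (H(j) = (7 + j)*(-3 + j) = (-3 + j)*(7 + j))
b = -21 (b = -21 + 0 = -21)
z(G, U) = 1/18 (z(G, U) = 1/(-21 + (-21 + (-10)**2 + 4*(-10))) = 1/(-21 + (-21 + 100 - 40)) = 1/(-21 + 39) = 1/18)
(-26287 + z(182, -132)) - 19442 = (-26287 + 1/18) - 19442 = -473165/18 - 19442 = -823121/18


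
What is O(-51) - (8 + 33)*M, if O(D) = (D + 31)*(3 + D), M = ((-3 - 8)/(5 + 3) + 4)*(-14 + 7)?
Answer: 13707/8 ≈ 1713.4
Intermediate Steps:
M = -147/8 (M = (-11/8 + 4)*(-7) = (21/8)*(-7) = -147/8 ≈ -18.375)
O(D) = (3 + D)*(31 + D) (O(D) = (31 + D)*(3 + D) = (3 + D)*(31 + D))
O(-51) - (8 + 33)*M = (93 + (-51)² + 34*(-51)) - (8 + 33)*(-147)/8 = (93 + 2601 - 1734) - 41*(-147)/8 = 960 - 1*(-6027/8) = 960 + 6027/8 = 13707/8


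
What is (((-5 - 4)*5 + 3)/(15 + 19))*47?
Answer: -987/17 ≈ -58.059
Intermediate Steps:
(((-5 - 4)*5 + 3)/(15 + 19))*47 = ((-9*5 + 3)/34)*47 = ((-45 + 3)/34)*47 = ((1/34)*(-42))*47 = -21/17*47 = -987/17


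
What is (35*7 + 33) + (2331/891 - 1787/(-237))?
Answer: 2253670/7821 ≈ 288.16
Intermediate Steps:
(35*7 + 33) + (2331/891 - 1787/(-237)) = (245 + 33) + (2331*(1/891) - 1787*(-1/237)) = 278 + (259/99 + 1787/237) = 278 + 79432/7821 = 2253670/7821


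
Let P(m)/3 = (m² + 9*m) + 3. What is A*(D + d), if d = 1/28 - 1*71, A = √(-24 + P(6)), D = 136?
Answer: 1821*√255/28 ≈ 1038.5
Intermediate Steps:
P(m) = 9 + 3*m² + 27*m (P(m) = 3*((m² + 9*m) + 3) = 3*(3 + m² + 9*m) = 9 + 3*m² + 27*m)
A = √255 (A = √(-24 + (9 + 3*6² + 27*6)) = √(-24 + (9 + 3*36 + 162)) = √(-24 + (9 + 108 + 162)) = √(-24 + 279) = √255 ≈ 15.969)
d = -1987/28 (d = 1/28 - 71 = -1987/28 ≈ -70.964)
A*(D + d) = √255*(136 - 1987/28) = √255*(1821/28) = 1821*√255/28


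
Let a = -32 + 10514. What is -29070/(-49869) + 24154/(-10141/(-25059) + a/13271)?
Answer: 44509951113367816/2201160305109 ≈ 20221.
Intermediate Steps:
a = 10482
-29070/(-49869) + 24154/(-10141/(-25059) + a/13271) = -29070/(-49869) + 24154/(-10141/(-25059) + 10482/13271) = -29070*(-1/49869) + 24154/(-10141*(-1/25059) + 10482*(1/13271)) = 3230/5541 + 24154/(10141/25059 + 10482/13271) = 3230/5541 + 24154/(397249649/332557989) = 3230/5541 + 24154*(332557989/397249649) = 3230/5541 + 8032605666306/397249649 = 44509951113367816/2201160305109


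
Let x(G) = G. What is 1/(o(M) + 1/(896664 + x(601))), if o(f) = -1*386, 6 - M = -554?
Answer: -897265/346344289 ≈ -0.0025907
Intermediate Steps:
M = 560 (M = 6 - 1*(-554) = 6 + 554 = 560)
o(f) = -386
1/(o(M) + 1/(896664 + x(601))) = 1/(-386 + 1/(896664 + 601)) = 1/(-386 + 1/897265) = 1/(-346344289/897265) = -897265/346344289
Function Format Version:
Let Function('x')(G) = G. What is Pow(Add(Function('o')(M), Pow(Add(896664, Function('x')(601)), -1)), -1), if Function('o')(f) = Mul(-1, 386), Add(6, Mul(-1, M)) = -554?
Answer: Rational(-897265, 346344289) ≈ -0.0025907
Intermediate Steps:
M = 560 (M = Add(6, Mul(-1, -554)) = Add(6, 554) = 560)
Function('o')(f) = -386
Pow(Add(Function('o')(M), Pow(Add(896664, Function('x')(601)), -1)), -1) = Pow(Add(-386, Pow(Add(896664, 601), -1)), -1) = Pow(Add(-386, Pow(897265, -1)), -1) = Pow(Add(-386, Rational(1, 897265)), -1) = Pow(Rational(-346344289, 897265), -1) = Rational(-897265, 346344289)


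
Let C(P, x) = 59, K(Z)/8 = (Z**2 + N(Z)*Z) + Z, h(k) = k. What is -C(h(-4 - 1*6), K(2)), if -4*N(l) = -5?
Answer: -59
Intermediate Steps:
N(l) = 5/4 (N(l) = -1/4*(-5) = 5/4)
K(Z) = 8*Z**2 + 18*Z (K(Z) = 8*((Z**2 + 5*Z/4) + Z) = 8*(Z**2 + 9*Z/4) = 8*Z**2 + 18*Z)
-C(h(-4 - 1*6), K(2)) = -1*59 = -59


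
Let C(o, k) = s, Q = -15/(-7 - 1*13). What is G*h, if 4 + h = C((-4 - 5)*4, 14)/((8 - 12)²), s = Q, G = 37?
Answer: -9361/64 ≈ -146.27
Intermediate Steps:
Q = ¾ (Q = -15/(-7 - 13) = -15/(-20) = -15*(-1/20) = ¾ ≈ 0.75000)
s = ¾ ≈ 0.75000
C(o, k) = ¾
h = -253/64 (h = -4 + 3/(4*((8 - 12)²)) = -4 + 3/(4*((-4)²)) = -4 + (¾)/16 = -4 + (¾)*(1/16) = -4 + 3/64 = -253/64 ≈ -3.9531)
G*h = 37*(-253/64) = -9361/64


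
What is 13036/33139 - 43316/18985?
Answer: -1187960464/629143915 ≈ -1.8882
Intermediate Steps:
13036/33139 - 43316/18985 = -1187960464/629143915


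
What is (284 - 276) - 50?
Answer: -42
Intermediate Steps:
(284 - 276) - 50 = 8 - 50 = -42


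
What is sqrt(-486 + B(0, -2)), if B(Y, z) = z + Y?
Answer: 2*I*sqrt(122) ≈ 22.091*I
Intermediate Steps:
B(Y, z) = Y + z
sqrt(-486 + B(0, -2)) = sqrt(-486 + (0 - 2)) = sqrt(-486 - 2) = sqrt(-488) = 2*I*sqrt(122)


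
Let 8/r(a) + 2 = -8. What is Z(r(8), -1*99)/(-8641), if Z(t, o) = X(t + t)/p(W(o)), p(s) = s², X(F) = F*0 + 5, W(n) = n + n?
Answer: -5/338761764 ≈ -1.4760e-8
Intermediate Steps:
r(a) = -⅘ (r(a) = 8/(-2 - 8) = 8/(-10) = 8*(-⅒) = -⅘)
W(n) = 2*n
X(F) = 5 (X(F) = 0 + 5 = 5)
Z(t, o) = 5/(4*o²) (Z(t, o) = 5/((2*o)²) = 5/((4*o²)) = 5*(1/(4*o²)) = 5/(4*o²))
Z(r(8), -1*99)/(-8641) = (5/(4*(-1*99)²))/(-8641) = ((5/4)/(-99)²)*(-1/8641) = ((5/4)*(1/9801))*(-1/8641) = (5/39204)*(-1/8641) = -5/338761764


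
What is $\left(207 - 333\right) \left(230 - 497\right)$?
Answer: $33642$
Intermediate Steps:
$\left(207 - 333\right) \left(230 - 497\right) = \left(-126\right) \left(-267\right) = 33642$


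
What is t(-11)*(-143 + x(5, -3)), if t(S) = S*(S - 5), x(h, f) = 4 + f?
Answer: -24992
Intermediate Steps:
t(S) = S*(-5 + S)
t(-11)*(-143 + x(5, -3)) = (-11*(-5 - 11))*(-143 + (4 - 3)) = (-11*(-16))*(-143 + 1) = 176*(-142) = -24992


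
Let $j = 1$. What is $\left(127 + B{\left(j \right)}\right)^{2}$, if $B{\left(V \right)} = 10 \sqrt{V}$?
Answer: $18769$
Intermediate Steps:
$\left(127 + B{\left(j \right)}\right)^{2} = \left(127 + 10 \sqrt{1}\right)^{2} = \left(127 + 10 \cdot 1\right)^{2} = \left(127 + 10\right)^{2} = 137^{2} = 18769$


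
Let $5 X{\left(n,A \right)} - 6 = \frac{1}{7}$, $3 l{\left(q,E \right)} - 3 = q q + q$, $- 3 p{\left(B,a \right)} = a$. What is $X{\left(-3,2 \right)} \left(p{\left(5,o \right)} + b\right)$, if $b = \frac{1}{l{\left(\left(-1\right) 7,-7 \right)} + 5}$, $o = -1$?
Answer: $\frac{989}{2100} \approx 0.47095$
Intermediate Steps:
$p{\left(B,a \right)} = - \frac{a}{3}$
$l{\left(q,E \right)} = 1 + \frac{q}{3} + \frac{q^{2}}{3}$ ($l{\left(q,E \right)} = 1 + \frac{q q + q}{3} = 1 + \frac{q^{2} + q}{3} = 1 + \frac{q + q^{2}}{3} = 1 + \left(\frac{q}{3} + \frac{q^{2}}{3}\right) = 1 + \frac{q}{3} + \frac{q^{2}}{3}$)
$X{\left(n,A \right)} = \frac{43}{35}$ ($X{\left(n,A \right)} = \frac{6}{5} + \frac{1}{5 \cdot 7} = \frac{6}{5} + \frac{1}{5} \cdot \frac{1}{7} = \frac{6}{5} + \frac{1}{35} = \frac{43}{35}$)
$b = \frac{1}{20}$ ($b = \frac{1}{\left(1 + \frac{\left(-1\right) 7}{3} + \frac{\left(\left(-1\right) 7\right)^{2}}{3}\right) + 5} = \frac{1}{\left(1 + \frac{1}{3} \left(-7\right) + \frac{\left(-7\right)^{2}}{3}\right) + 5} = \frac{1}{\left(1 - \frac{7}{3} + \frac{1}{3} \cdot 49\right) + 5} = \frac{1}{\left(1 - \frac{7}{3} + \frac{49}{3}\right) + 5} = \frac{1}{15 + 5} = \frac{1}{20} \approx 0.05$)
$X{\left(-3,2 \right)} \left(p{\left(5,o \right)} + b\right) = \frac{43 \left(\left(- \frac{1}{3}\right) \left(-1\right) + \frac{1}{20}\right)}{35} = \frac{43 \left(\frac{1}{3} + \frac{1}{20}\right)}{35} = \frac{43}{35} \cdot \frac{23}{60} = \frac{989}{2100}$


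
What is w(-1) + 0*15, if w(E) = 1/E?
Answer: -1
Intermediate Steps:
w(-1) + 0*15 = 1/(-1) + 0*15 = -1 + 0 = -1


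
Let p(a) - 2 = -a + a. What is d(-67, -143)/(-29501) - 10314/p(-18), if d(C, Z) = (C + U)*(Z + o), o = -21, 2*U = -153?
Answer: -152160191/29501 ≈ -5157.8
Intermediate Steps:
p(a) = 2 (p(a) = 2 + (-a + a) = 2 + 0 = 2)
U = -153/2 (U = (½)*(-153) = -153/2 ≈ -76.500)
d(C, Z) = (-21 + Z)*(-153/2 + C) (d(C, Z) = (C - 153/2)*(Z - 21) = (-153/2 + C)*(-21 + Z) = (-21 + Z)*(-153/2 + C))
d(-67, -143)/(-29501) - 10314/p(-18) = (3213/2 - 21*(-67) - 153/2*(-143) - 67*(-143))/(-29501) - 10314/2 = (3213/2 + 1407 + 21879/2 + 9581)*(-1/29501) - 10314*½ = 23534*(-1/29501) - 5157 = -23534/29501 - 5157 = -152160191/29501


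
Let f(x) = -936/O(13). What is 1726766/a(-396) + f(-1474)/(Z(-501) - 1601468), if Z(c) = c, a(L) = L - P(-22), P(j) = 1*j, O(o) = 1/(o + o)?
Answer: -1383108250295/299568203 ≈ -4617.0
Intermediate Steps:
O(o) = 1/(2*o)
P(j) = j
a(L) = 22 + L (a(L) = L - 1*(-22) = L + 22 = 22 + L)
f(x) = -24336 (f(x) = -936/((½)/13) = -936/((½)*(1/13)) = -936/1/26 = -936*26 = -24336)
1726766/a(-396) + f(-1474)/(Z(-501) - 1601468) = 1726766/(22 - 396) - 24336/(-501 - 1601468) = 1726766/(-374) - 24336/(-1601969) = 1726766*(-1/374) - 24336*(-1/1601969) = -863383/187 + 24336/1601969 = -1383108250295/299568203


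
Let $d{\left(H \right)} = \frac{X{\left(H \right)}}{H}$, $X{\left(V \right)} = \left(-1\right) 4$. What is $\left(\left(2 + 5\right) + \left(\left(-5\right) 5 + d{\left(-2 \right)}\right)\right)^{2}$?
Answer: $256$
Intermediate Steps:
$X{\left(V \right)} = -4$
$d{\left(H \right)} = - \frac{4}{H}$
$\left(\left(2 + 5\right) + \left(\left(-5\right) 5 + d{\left(-2 \right)}\right)\right)^{2} = \left(\left(2 + 5\right) - \left(25 + \frac{4}{-2}\right)\right)^{2} = \left(7 - 23\right)^{2} = \left(-16\right)^{2} = 256$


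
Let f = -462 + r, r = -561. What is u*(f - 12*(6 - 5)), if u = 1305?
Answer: -1350675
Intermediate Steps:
f = -1023 (f = -462 - 561 = -1023)
u*(f - 12*(6 - 5)) = 1305*(-1023 - 12*(6 - 5)) = 1305*(-1023 - 12*1) = 1305*(-1023 - 12) = 1305*(-1035) = -1350675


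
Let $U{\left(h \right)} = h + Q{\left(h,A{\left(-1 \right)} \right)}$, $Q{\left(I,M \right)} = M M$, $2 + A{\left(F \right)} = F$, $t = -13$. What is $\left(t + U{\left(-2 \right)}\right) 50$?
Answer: $-300$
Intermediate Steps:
$A{\left(F \right)} = -2 + F$
$Q{\left(I,M \right)} = M^{2}$
$U{\left(h \right)} = 9 + h$ ($U{\left(h \right)} = h + \left(-2 - 1\right)^{2} = h + \left(-3\right)^{2} = h + 9 = 9 + h$)
$\left(t + U{\left(-2 \right)}\right) 50 = \left(-13 + \left(9 - 2\right)\right) 50 = \left(-13 + 7\right) 50 = \left(-6\right) 50 = -300$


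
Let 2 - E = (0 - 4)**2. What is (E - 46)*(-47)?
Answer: 2820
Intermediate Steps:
E = -14 (E = 2 - (0 - 4)**2 = 2 - 1*(-4)**2 = 2 - 1*16 = 2 - 16 = -14)
(E - 46)*(-47) = (-14 - 46)*(-47) = -60*(-47) = 2820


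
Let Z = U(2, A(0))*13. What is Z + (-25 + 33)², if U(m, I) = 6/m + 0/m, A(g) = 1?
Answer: 103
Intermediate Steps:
U(m, I) = 6/m (U(m, I) = 6/m + 0 = 6/m)
Z = 39 (Z = (6/2)*13 = (6*(½))*13 = 3*13 = 39)
Z + (-25 + 33)² = 39 + (-25 + 33)² = 39 + 8² = 39 + 64 = 103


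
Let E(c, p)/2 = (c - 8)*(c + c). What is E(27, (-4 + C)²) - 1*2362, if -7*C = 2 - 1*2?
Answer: -310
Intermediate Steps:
C = 0 (C = -(2 - 1*2)/7 = -(2 - 2)/7 = -⅐*0 = 0)
E(c, p) = 4*c*(-8 + c) (E(c, p) = 2*((c - 8)*(c + c)) = 2*((-8 + c)*(2*c)) = 2*(2*c*(-8 + c)) = 4*c*(-8 + c))
E(27, (-4 + C)²) - 1*2362 = 4*27*(-8 + 27) - 1*2362 = 4*27*19 - 2362 = 2052 - 2362 = -310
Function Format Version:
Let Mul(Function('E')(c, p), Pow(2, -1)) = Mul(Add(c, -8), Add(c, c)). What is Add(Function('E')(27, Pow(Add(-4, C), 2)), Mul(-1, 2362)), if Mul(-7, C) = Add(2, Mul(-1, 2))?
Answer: -310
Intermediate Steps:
C = 0 (C = Mul(Rational(-1, 7), Add(2, Mul(-1, 2))) = Mul(Rational(-1, 7), Add(2, -2)) = Mul(Rational(-1, 7), 0) = 0)
Function('E')(c, p) = Mul(4, c, Add(-8, c)) (Function('E')(c, p) = Mul(2, Mul(Add(c, -8), Add(c, c))) = Mul(2, Mul(Add(-8, c), Mul(2, c))) = Mul(2, Mul(2, c, Add(-8, c))) = Mul(4, c, Add(-8, c)))
Add(Function('E')(27, Pow(Add(-4, C), 2)), Mul(-1, 2362)) = Add(Mul(4, 27, Add(-8, 27)), Mul(-1, 2362)) = Add(Mul(4, 27, 19), -2362) = Add(2052, -2362) = -310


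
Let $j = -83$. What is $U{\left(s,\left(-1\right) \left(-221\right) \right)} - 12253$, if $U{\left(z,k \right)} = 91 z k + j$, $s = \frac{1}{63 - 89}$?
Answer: $- \frac{26219}{2} \approx -13110.0$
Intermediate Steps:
$s = - \frac{1}{26}$ ($s = \frac{1}{-26} = - \frac{1}{26} \approx -0.038462$)
$U{\left(z,k \right)} = -83 + 91 k z$ ($U{\left(z,k \right)} = 91 z k - 83 = 91 k z - 83 = -83 + 91 k z$)
$U{\left(s,\left(-1\right) \left(-221\right) \right)} - 12253 = \left(-83 + 91 \left(\left(-1\right) \left(-221\right)\right) \left(- \frac{1}{26}\right)\right) - 12253 = \left(-83 + 91 \cdot 221 \left(- \frac{1}{26}\right)\right) - 12253 = \left(-83 - \frac{1547}{2}\right) - 12253 = - \frac{1713}{2} - 12253 = - \frac{26219}{2}$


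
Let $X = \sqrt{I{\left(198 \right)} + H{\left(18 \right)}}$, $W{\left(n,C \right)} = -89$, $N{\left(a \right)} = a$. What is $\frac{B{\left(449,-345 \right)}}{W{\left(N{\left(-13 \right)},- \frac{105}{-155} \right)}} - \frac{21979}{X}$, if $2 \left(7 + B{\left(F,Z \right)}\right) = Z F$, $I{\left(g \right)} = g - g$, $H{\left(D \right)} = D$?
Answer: $\frac{154919}{178} - \frac{21979 \sqrt{2}}{6} \approx -4310.2$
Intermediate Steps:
$I{\left(g \right)} = 0$
$B{\left(F,Z \right)} = -7 + \frac{F Z}{2}$ ($B{\left(F,Z \right)} = -7 + \frac{Z F}{2} = -7 + \frac{F Z}{2}$)
$X = 3 \sqrt{2}$ ($X = \sqrt{0 + 18} = \sqrt{18} = 3 \sqrt{2} \approx 4.2426$)
$\frac{B{\left(449,-345 \right)}}{W{\left(N{\left(-13 \right)},- \frac{105}{-155} \right)}} - \frac{21979}{X} = \frac{-7 + \frac{1}{2} \cdot 449 \left(-345\right)}{-89} - \frac{21979}{3 \sqrt{2}} = \left(-7 - \frac{154905}{2}\right) \left(- \frac{1}{89}\right) - 21979 \frac{\sqrt{2}}{6} = \left(- \frac{154919}{2}\right) \left(- \frac{1}{89}\right) - \frac{21979 \sqrt{2}}{6} = \frac{154919}{178} - \frac{21979 \sqrt{2}}{6}$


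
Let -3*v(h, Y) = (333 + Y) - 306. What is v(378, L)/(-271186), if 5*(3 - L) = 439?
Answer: -289/4067790 ≈ -7.1046e-5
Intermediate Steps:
L = -424/5 (L = 3 - 1/5*439 = 3 - 439/5 = -424/5 ≈ -84.800)
v(h, Y) = -9 - Y/3 (v(h, Y) = -((333 + Y) - 306)/3 = -(27 + Y)/3 = -9 - Y/3)
v(378, L)/(-271186) = (-9 - 1/3*(-424/5))/(-271186) = (-9 + 424/15)*(-1/271186) = (289/15)*(-1/271186) = -289/4067790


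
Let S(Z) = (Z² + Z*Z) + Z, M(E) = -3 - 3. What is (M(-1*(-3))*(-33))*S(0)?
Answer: 0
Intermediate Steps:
M(E) = -6
S(Z) = Z + 2*Z² (S(Z) = (Z² + Z²) + Z = 2*Z² + Z = Z + 2*Z²)
(M(-1*(-3))*(-33))*S(0) = (-6*(-33))*(0*(1 + 2*0)) = 198*(0*(1 + 0)) = 198*(0*1) = 198*0 = 0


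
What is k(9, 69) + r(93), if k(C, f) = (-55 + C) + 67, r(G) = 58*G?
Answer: 5415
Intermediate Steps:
k(C, f) = 12 + C
k(9, 69) + r(93) = (12 + 9) + 58*93 = 21 + 5394 = 5415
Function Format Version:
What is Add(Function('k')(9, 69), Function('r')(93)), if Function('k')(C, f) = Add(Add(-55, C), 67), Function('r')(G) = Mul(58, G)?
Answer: 5415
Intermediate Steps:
Function('k')(C, f) = Add(12, C)
Add(Function('k')(9, 69), Function('r')(93)) = Add(Add(12, 9), Mul(58, 93)) = Add(21, 5394) = 5415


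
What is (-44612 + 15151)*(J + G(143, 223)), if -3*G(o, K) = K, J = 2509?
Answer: -215183144/3 ≈ -7.1728e+7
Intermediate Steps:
G(o, K) = -K/3
(-44612 + 15151)*(J + G(143, 223)) = (-44612 + 15151)*(2509 - ⅓*223) = -29461*(2509 - 223/3) = -29461*7304/3 = -215183144/3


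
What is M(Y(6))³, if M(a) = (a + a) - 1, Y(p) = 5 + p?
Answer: 9261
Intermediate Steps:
M(a) = -1 + 2*a (M(a) = 2*a - 1 = -1 + 2*a)
M(Y(6))³ = (-1 + 2*(5 + 6))³ = (-1 + 2*11)³ = (-1 + 22)³ = 21³ = 9261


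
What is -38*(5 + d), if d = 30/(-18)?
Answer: -380/3 ≈ -126.67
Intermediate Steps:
d = -5/3 (d = 30*(-1/18) = -5/3 ≈ -1.6667)
-38*(5 + d) = -38*(5 - 5/3) = -38*10/3 = -380/3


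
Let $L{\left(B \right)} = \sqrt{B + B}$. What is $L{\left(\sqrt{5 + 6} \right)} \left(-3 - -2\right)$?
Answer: $- \sqrt{2} \sqrt[4]{11} \approx -2.5755$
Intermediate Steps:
$L{\left(B \right)} = \sqrt{2} \sqrt{B}$ ($L{\left(B \right)} = \sqrt{2 B} = \sqrt{2} \sqrt{B}$)
$L{\left(\sqrt{5 + 6} \right)} \left(-3 - -2\right) = \sqrt{2} \sqrt{\sqrt{5 + 6}} \left(-3 - -2\right) = \sqrt{2} \sqrt{\sqrt{11}} \left(-3 + 2\right) = \sqrt{2} \sqrt[4]{11} \left(-1\right) = - \sqrt{2} \sqrt[4]{11}$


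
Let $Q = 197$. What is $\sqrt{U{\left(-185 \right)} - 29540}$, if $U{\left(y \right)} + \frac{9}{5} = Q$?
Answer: $\frac{2 i \sqrt{183405}}{5} \approx 171.3 i$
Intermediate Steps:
$U{\left(y \right)} = \frac{976}{5}$ ($U{\left(y \right)} = - \frac{9}{5} + 197 = \frac{976}{5}$)
$\sqrt{U{\left(-185 \right)} - 29540} = \sqrt{\frac{976}{5} - 29540} = \sqrt{- \frac{146724}{5}} = \frac{2 i \sqrt{183405}}{5}$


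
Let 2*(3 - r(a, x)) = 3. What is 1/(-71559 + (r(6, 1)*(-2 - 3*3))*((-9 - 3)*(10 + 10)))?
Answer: -1/67599 ≈ -1.4793e-5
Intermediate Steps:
r(a, x) = 3/2 (r(a, x) = 3 - ½*3 = 3 - 3/2 = 3/2)
1/(-71559 + (r(6, 1)*(-2 - 3*3))*((-9 - 3)*(10 + 10))) = 1/(-71559 + (3*(-2 - 3*3)/2)*((-9 - 3)*(10 + 10))) = 1/(-71559 + (3*(-2 - 9)/2)*(-12*20)) = 1/(-71559 + ((3/2)*(-11))*(-240)) = 1/(-71559 - 33/2*(-240)) = 1/(-71559 + 3960) = 1/(-67599) = -1/67599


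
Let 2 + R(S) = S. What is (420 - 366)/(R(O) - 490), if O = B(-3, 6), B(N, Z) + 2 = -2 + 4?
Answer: -9/82 ≈ -0.10976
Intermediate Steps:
B(N, Z) = 0 (B(N, Z) = -2 + (-2 + 4) = -2 + 2 = 0)
O = 0
R(S) = -2 + S
(420 - 366)/(R(O) - 490) = (420 - 366)/((-2 + 0) - 490) = 54/(-2 - 490) = 54/(-492) = 54*(-1/492) = -9/82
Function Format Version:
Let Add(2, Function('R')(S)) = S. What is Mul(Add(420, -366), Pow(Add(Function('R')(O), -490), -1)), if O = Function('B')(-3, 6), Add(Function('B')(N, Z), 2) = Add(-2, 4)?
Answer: Rational(-9, 82) ≈ -0.10976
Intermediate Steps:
Function('B')(N, Z) = 0 (Function('B')(N, Z) = Add(-2, Add(-2, 4)) = Add(-2, 2) = 0)
O = 0
Function('R')(S) = Add(-2, S)
Mul(Add(420, -366), Pow(Add(Function('R')(O), -490), -1)) = Mul(Add(420, -366), Pow(Add(Add(-2, 0), -490), -1)) = Mul(54, Pow(Add(-2, -490), -1)) = Mul(54, Pow(-492, -1)) = Mul(54, Rational(-1, 492)) = Rational(-9, 82)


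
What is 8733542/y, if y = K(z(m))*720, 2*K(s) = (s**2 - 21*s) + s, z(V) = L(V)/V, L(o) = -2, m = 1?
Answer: 4366771/7920 ≈ 551.36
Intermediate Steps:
z(V) = -2/V
K(s) = s**2/2 - 10*s (K(s) = ((s**2 - 21*s) + s)/2 = (s**2 - 20*s)/2 = s**2/2 - 10*s)
y = 15840 (y = ((-2/1)*(-20 - 2/1)/2)*720 = ((-2*1)*(-20 - 2*1)/2)*720 = ((1/2)*(-2)*(-20 - 2))*720 = ((1/2)*(-2)*(-22))*720 = 22*720 = 15840)
8733542/y = 8733542/15840 = 8733542*(1/15840) = 4366771/7920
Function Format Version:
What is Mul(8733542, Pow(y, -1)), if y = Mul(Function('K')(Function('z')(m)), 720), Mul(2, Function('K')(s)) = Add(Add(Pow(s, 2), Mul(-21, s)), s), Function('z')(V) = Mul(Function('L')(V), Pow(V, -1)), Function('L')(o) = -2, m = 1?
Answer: Rational(4366771, 7920) ≈ 551.36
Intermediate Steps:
Function('z')(V) = Mul(-2, Pow(V, -1))
Function('K')(s) = Add(Mul(Rational(1, 2), Pow(s, 2)), Mul(-10, s)) (Function('K')(s) = Mul(Rational(1, 2), Add(Add(Pow(s, 2), Mul(-21, s)), s)) = Mul(Rational(1, 2), Add(Pow(s, 2), Mul(-20, s))) = Add(Mul(Rational(1, 2), Pow(s, 2)), Mul(-10, s)))
y = 15840 (y = Mul(Mul(Rational(1, 2), Mul(-2, Pow(1, -1)), Add(-20, Mul(-2, Pow(1, -1)))), 720) = Mul(Mul(Rational(1, 2), Mul(-2, 1), Add(-20, Mul(-2, 1))), 720) = Mul(Mul(Rational(1, 2), -2, Add(-20, -2)), 720) = Mul(Mul(Rational(1, 2), -2, -22), 720) = Mul(22, 720) = 15840)
Mul(8733542, Pow(y, -1)) = Mul(8733542, Pow(15840, -1)) = Mul(8733542, Rational(1, 15840)) = Rational(4366771, 7920)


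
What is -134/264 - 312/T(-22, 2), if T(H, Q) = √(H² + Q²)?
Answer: -67/132 - 78*√122/61 ≈ -14.631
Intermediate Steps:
-134/264 - 312/T(-22, 2) = -134/264 - 312/√((-22)² + 2²) = -134*1/264 - 312/√(484 + 4) = -67/132 - 312*√122/244 = -67/132 - 78*√122/61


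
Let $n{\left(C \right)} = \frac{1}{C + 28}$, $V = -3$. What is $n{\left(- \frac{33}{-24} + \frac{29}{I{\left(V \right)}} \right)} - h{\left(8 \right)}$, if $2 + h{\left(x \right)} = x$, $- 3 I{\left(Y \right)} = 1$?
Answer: $- \frac{2774}{461} \approx -6.0174$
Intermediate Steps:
$I{\left(Y \right)} = - \frac{1}{3}$ ($I{\left(Y \right)} = \left(- \frac{1}{3}\right) 1 = - \frac{1}{3}$)
$h{\left(x \right)} = -2 + x$
$n{\left(C \right)} = \frac{1}{28 + C}$
$n{\left(- \frac{33}{-24} + \frac{29}{I{\left(V \right)}} \right)} - h{\left(8 \right)} = \frac{1}{28 + \left(- \frac{33}{-24} + \frac{29}{- \frac{1}{3}}\right)} - \left(-2 + 8\right) = \frac{1}{28 + \left(\left(-33\right) \left(- \frac{1}{24}\right) + 29 \left(-3\right)\right)} - 6 = \frac{1}{28 + \left(\frac{11}{8} - 87\right)} - 6 = \frac{1}{28 - \frac{685}{8}} - 6 = \frac{1}{- \frac{461}{8}} - 6 = - \frac{8}{461} - 6 = - \frac{2774}{461}$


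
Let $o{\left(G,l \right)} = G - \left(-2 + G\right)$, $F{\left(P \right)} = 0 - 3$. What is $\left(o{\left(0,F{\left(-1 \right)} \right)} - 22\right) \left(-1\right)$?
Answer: $20$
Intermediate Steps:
$F{\left(P \right)} = -3$ ($F{\left(P \right)} = 0 - 3 = -3$)
$o{\left(G,l \right)} = 2$
$\left(o{\left(0,F{\left(-1 \right)} \right)} - 22\right) \left(-1\right) = \left(2 - 22\right) \left(-1\right) = \left(-20\right) \left(-1\right) = 20$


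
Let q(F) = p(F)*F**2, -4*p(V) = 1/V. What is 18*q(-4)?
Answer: 18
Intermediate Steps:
p(V) = -1/(4*V)
q(F) = -F/4 (q(F) = (-1/(4*F))*F**2 = -F/4)
18*q(-4) = 18*(-1/4*(-4)) = 18*1 = 18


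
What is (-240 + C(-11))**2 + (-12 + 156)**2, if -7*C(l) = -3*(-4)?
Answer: 3878928/49 ≈ 79162.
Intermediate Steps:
C(l) = -12/7 (C(l) = -(-3)*(-4)/7 = -1/7*12 = -12/7)
(-240 + C(-11))**2 + (-12 + 156)**2 = (-240 - 12/7)**2 + (-12 + 156)**2 = (-1692/7)**2 + 144**2 = 2862864/49 + 20736 = 3878928/49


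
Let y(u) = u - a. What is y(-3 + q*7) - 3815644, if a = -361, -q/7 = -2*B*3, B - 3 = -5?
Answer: -3815874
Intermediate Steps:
B = -2 (B = 3 - 5 = -2)
q = -84 (q = -7*(-2*(-2))*3 = -28*3 = -7*12 = -84)
y(u) = 361 + u (y(u) = u - 1*(-361) = u + 361 = 361 + u)
y(-3 + q*7) - 3815644 = (361 + (-3 - 84*7)) - 3815644 = (361 + (-3 - 588)) - 3815644 = (361 - 591) - 3815644 = -230 - 3815644 = -3815874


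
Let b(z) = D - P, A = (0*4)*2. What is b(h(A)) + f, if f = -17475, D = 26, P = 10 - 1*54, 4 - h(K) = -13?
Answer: -17405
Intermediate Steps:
A = 0 (A = 0*2 = 0)
h(K) = 17 (h(K) = 4 - 1*(-13) = 4 + 13 = 17)
P = -44 (P = 10 - 54 = -44)
b(z) = 70 (b(z) = 26 - 1*(-44) = 26 + 44 = 70)
b(h(A)) + f = 70 - 17475 = -17405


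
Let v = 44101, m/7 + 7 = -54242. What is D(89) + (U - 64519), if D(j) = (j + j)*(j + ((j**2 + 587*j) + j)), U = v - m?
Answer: 11100201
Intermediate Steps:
m = -379743 (m = -49 + 7*(-54242) = -49 - 379694 = -379743)
U = 423844 (U = 44101 - 1*(-379743) = 44101 + 379743 = 423844)
D(j) = 2*j*(j**2 + 589*j) (D(j) = (2*j)*(j + (j**2 + 588*j)) = (2*j)*(j**2 + 589*j) = 2*j*(j**2 + 589*j))
D(89) + (U - 64519) = 2*89**2*(589 + 89) + (423844 - 64519) = 2*7921*678 + 359325 = 10740876 + 359325 = 11100201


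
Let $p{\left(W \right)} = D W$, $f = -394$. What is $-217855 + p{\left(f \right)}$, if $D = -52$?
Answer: $-197367$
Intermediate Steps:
$p{\left(W \right)} = - 52 W$
$-217855 + p{\left(f \right)} = -217855 - -20488 = -217855 + 20488 = -197367$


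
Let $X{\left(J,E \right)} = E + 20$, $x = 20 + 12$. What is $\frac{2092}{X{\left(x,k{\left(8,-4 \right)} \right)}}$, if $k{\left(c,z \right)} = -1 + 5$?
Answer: $\frac{523}{6} \approx 87.167$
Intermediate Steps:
$k{\left(c,z \right)} = 4$
$x = 32$
$X{\left(J,E \right)} = 20 + E$
$\frac{2092}{X{\left(x,k{\left(8,-4 \right)} \right)}} = \frac{2092}{20 + 4} = \frac{2092}{24} = 2092 \cdot \frac{1}{24} = \frac{523}{6}$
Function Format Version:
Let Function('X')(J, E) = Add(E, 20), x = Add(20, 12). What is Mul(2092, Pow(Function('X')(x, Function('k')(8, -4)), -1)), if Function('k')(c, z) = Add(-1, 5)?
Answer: Rational(523, 6) ≈ 87.167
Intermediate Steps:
Function('k')(c, z) = 4
x = 32
Function('X')(J, E) = Add(20, E)
Mul(2092, Pow(Function('X')(x, Function('k')(8, -4)), -1)) = Mul(2092, Pow(Add(20, 4), -1)) = Mul(2092, Pow(24, -1)) = Mul(2092, Rational(1, 24)) = Rational(523, 6)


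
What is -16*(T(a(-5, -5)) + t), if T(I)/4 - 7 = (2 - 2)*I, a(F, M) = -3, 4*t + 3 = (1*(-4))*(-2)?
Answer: -468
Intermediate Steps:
t = 5/4 (t = -¾ + ((1*(-4))*(-2))/4 = -¾ + (-4*(-2))/4 = -¾ + (¼)*8 = -¾ + 2 = 5/4 ≈ 1.2500)
T(I) = 28 (T(I) = 28 + 4*((2 - 2)*I) = 28 + 4*(0*I) = 28 + 4*0 = 28 + 0 = 28)
-16*(T(a(-5, -5)) + t) = -16*(28 + 5/4) = -16*117/4 = -468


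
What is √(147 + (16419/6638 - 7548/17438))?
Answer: √499243653809854926/57876722 ≈ 12.208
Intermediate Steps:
√(147 + (16419/6638 - 7548/17438)) = √(147 + (16419*(1/6638) - 7548*1/17438)) = √(147 + (16419/6638 - 3774/8719)) = √(147 + 118105449/57876722) = √(8625983583/57876722) = √499243653809854926/57876722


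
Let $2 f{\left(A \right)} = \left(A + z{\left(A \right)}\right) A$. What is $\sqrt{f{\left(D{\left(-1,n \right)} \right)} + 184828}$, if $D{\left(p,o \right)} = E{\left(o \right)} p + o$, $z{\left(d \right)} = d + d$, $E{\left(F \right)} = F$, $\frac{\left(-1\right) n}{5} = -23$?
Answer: $14 \sqrt{943} \approx 429.92$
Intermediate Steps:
$n = 115$ ($n = \left(-5\right) \left(-23\right) = 115$)
$z{\left(d \right)} = 2 d$
$D{\left(p,o \right)} = o + o p$ ($D{\left(p,o \right)} = o p + o = o + o p$)
$f{\left(A \right)} = \frac{3 A^{2}}{2}$ ($f{\left(A \right)} = \frac{\left(A + 2 A\right) A}{2} = \frac{3 A A}{2} = \frac{3 A^{2}}{2}$)
$\sqrt{f{\left(D{\left(-1,n \right)} \right)} + 184828} = \sqrt{\frac{3 \left(115 \left(1 - 1\right)\right)^{2}}{2} + 184828} = \sqrt{\frac{3 \left(115 \cdot 0\right)^{2}}{2} + 184828} = \sqrt{\frac{3 \cdot 0^{2}}{2} + 184828} = \sqrt{\frac{3}{2} \cdot 0 + 184828} = \sqrt{0 + 184828} = \sqrt{184828} = 14 \sqrt{943}$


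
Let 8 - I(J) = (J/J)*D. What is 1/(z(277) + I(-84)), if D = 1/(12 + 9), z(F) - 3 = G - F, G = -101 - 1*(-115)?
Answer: -21/5293 ≈ -0.0039675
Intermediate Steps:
G = 14 (G = -101 + 115 = 14)
z(F) = 17 - F (z(F) = 3 + (14 - F) = 17 - F)
D = 1/21 ≈ 0.047619
I(J) = 167/21 (I(J) = 8 - J/J/21 = 8 - 1/21 = 167/21)
1/(z(277) + I(-84)) = 1/((17 - 1*277) + 167/21) = 1/((17 - 277) + 167/21) = 1/(-260 + 167/21) = 1/(-5293/21) = -21/5293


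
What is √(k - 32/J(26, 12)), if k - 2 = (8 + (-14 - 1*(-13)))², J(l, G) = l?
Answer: √8411/13 ≈ 7.0547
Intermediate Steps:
k = 51 (k = 2 + (8 + (-14 - 1*(-13)))² = 2 + (8 + (-14 + 13))² = 2 + (8 - 1)² = 2 + 7² = 2 + 49 = 51)
√(k - 32/J(26, 12)) = √(51 - 32/26) = √(51 - 32*1/26) = √(51 - 16/13) = √(647/13) = √8411/13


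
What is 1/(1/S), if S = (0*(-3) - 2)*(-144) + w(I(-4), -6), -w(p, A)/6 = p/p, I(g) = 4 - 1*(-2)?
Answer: 282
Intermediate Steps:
I(g) = 6 (I(g) = 4 + 2 = 6)
w(p, A) = -6 (w(p, A) = -6*p/p = -6*1 = -6)
S = 282 (S = (0*(-3) - 2)*(-144) - 6 = (0 - 2)*(-144) - 6 = -2*(-144) - 6 = 288 - 6 = 282)
1/(1/S) = 1/(1/282) = 282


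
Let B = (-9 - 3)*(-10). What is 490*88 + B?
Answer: 43240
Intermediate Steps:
B = 120 (B = -12*(-10) = 120)
490*88 + B = 490*88 + 120 = 43120 + 120 = 43240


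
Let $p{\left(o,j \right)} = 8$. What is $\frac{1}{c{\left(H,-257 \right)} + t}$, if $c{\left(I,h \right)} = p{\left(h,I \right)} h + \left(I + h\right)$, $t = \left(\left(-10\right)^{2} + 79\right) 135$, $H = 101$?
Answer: $\frac{1}{21953} \approx 4.5552 \cdot 10^{-5}$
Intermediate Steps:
$t = 24165$ ($t = \left(100 + 79\right) 135 = 179 \cdot 135 = 24165$)
$c{\left(I,h \right)} = I + 9 h$ ($c{\left(I,h \right)} = 8 h + \left(I + h\right) = I + 9 h$)
$\frac{1}{c{\left(H,-257 \right)} + t} = \frac{1}{\left(101 + 9 \left(-257\right)\right) + 24165} = \frac{1}{\left(101 - 2313\right) + 24165} = \frac{1}{-2212 + 24165} = \frac{1}{21953}$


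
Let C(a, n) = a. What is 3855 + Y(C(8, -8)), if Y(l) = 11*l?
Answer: 3943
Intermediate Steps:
3855 + Y(C(8, -8)) = 3855 + 11*8 = 3855 + 88 = 3943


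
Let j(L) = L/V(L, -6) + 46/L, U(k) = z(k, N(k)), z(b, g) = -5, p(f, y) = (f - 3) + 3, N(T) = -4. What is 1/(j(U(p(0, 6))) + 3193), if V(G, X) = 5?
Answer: 5/15914 ≈ 0.00031419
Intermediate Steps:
p(f, y) = f (p(f, y) = (-3 + f) + 3 = f)
U(k) = -5
j(L) = 46/L + L/5 (j(L) = L/5 + 46/L = 46/L + L/5)
1/(j(U(p(0, 6))) + 3193) = 1/((46/(-5) + (1/5)*(-5)) + 3193) = 1/((46*(-1/5) - 1) + 3193) = 1/((-46/5 - 1) + 3193) = 1/(-51/5 + 3193) = 1/(15914/5) = 5/15914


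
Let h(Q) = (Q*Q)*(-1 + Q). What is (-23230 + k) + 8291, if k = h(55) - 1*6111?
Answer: 142300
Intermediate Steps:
h(Q) = Q²*(-1 + Q)
k = 157239 (k = 55²*(-1 + 55) - 1*6111 = 3025*54 - 6111 = 163350 - 6111 = 157239)
(-23230 + k) + 8291 = (-23230 + 157239) + 8291 = 134009 + 8291 = 142300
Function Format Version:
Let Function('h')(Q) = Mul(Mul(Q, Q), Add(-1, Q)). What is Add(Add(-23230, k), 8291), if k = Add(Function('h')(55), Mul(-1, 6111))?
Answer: 142300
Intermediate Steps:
Function('h')(Q) = Mul(Pow(Q, 2), Add(-1, Q))
k = 157239 (k = Add(Mul(Pow(55, 2), Add(-1, 55)), Mul(-1, 6111)) = Add(Mul(3025, 54), -6111) = Add(163350, -6111) = 157239)
Add(Add(-23230, k), 8291) = Add(Add(-23230, 157239), 8291) = Add(134009, 8291) = 142300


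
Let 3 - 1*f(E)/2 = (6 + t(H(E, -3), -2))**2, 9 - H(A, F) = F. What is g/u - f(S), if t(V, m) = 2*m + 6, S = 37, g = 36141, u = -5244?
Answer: 201209/1748 ≈ 115.11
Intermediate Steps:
H(A, F) = 9 - F
t(V, m) = 6 + 2*m
f(E) = -122 (f(E) = 6 - 2*(6 + (6 + 2*(-2)))**2 = 6 - 2*(6 + (6 - 4))**2 = 6 - 2*(6 + 2)**2 = 6 - 2*8**2 = 6 - 2*64 = 6 - 128 = -122)
g/u - f(S) = 36141/(-5244) - 1*(-122) = 36141*(-1/5244) + 122 = -12047/1748 + 122 = 201209/1748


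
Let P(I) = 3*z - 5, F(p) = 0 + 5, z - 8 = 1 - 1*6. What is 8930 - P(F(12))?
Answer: 8926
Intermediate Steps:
z = 3 (z = 8 + (1 - 1*6) = 8 + (1 - 6) = 8 - 5 = 3)
F(p) = 5
P(I) = 4 (P(I) = 3*3 - 5 = 9 - 5 = 4)
8930 - P(F(12)) = 8930 - 1*4 = 8930 - 4 = 8926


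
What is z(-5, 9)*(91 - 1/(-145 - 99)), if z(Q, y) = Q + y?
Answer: 22205/61 ≈ 364.02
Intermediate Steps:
z(-5, 9)*(91 - 1/(-145 - 99)) = (-5 + 9)*(91 - 1/(-145 - 99)) = 4*(91 - 1/(-244)) = 4*(91 - 1*(-1/244)) = 4*(91 + 1/244) = 4*(22205/244) = 22205/61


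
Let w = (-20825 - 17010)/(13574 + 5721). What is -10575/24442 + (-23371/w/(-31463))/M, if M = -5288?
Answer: -6655700595348031/15385869865281608 ≈ -0.43259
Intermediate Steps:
w = -7567/3859 (w = -37835/19295 = -37835*1/19295 = -7567/3859 ≈ -1.9609)
-10575/24442 + (-23371/w/(-31463))/M = -10575/24442 + (-23371/(-7567/3859)/(-31463))/(-5288) = -10575*1/24442 + (-23371*(-3859/7567)*(-1/31463))*(-1/5288) = -10575/24442 + ((90188689/7567)*(-1/31463))*(-1/5288) = -10575/24442 - 90188689/238080521*(-1/5288) = -10575/24442 + 90188689/1258969795048 = -6655700595348031/15385869865281608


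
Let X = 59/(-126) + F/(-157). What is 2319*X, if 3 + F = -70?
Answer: -50245/6594 ≈ -7.6198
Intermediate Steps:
F = -73 (F = -3 - 70 = -73)
X = -65/19782 (X = 59/(-126) - 73/(-157) = 59*(-1/126) - 73*(-1/157) = -59/126 + 73/157 = -65/19782 ≈ -0.0032858)
2319*X = 2319*(-65/19782) = -50245/6594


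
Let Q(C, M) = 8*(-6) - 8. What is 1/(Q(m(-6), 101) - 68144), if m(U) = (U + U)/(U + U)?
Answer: -1/68200 ≈ -1.4663e-5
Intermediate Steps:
m(U) = 1 (m(U) = (2*U)/((2*U)) = (2*U)*(1/(2*U)) = 1)
Q(C, M) = -56 (Q(C, M) = -48 - 8 = -56)
1/(Q(m(-6), 101) - 68144) = 1/(-56 - 68144) = 1/(-68200) = -1/68200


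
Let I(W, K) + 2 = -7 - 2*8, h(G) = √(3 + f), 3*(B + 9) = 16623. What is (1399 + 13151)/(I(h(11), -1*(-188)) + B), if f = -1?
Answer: 14550/5507 ≈ 2.6421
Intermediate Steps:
B = 5532 (B = -9 + (⅓)*16623 = -9 + 5541 = 5532)
h(G) = √2 (h(G) = √(3 - 1) = √2)
I(W, K) = -25 (I(W, K) = -2 + (-7 - 2*8) = -2 + (-7 - 16) = -2 - 23 = -25)
(1399 + 13151)/(I(h(11), -1*(-188)) + B) = (1399 + 13151)/(-25 + 5532) = 14550/5507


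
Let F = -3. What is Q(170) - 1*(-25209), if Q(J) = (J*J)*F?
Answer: -61491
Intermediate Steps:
Q(J) = -3*J² (Q(J) = (J*J)*(-3) = J²*(-3) = -3*J²)
Q(170) - 1*(-25209) = -3*170² - 1*(-25209) = -3*28900 + 25209 = -86700 + 25209 = -61491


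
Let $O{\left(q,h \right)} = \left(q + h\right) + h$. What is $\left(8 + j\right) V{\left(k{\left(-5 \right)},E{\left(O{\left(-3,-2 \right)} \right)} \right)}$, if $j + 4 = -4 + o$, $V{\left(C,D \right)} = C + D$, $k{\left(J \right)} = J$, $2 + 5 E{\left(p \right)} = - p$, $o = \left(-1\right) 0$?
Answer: $0$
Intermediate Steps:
$o = 0$
$O{\left(q,h \right)} = q + 2 h$ ($O{\left(q,h \right)} = \left(h + q\right) + h = q + 2 h$)
$E{\left(p \right)} = - \frac{2}{5} - \frac{p}{5}$ ($E{\left(p \right)} = - \frac{2}{5} + \frac{\left(-1\right) p}{5} = - \frac{2}{5} - \frac{p}{5}$)
$j = -8$ ($j = -4 + \left(-4 + 0\right) = -4 - 4 = -8$)
$\left(8 + j\right) V{\left(k{\left(-5 \right)},E{\left(O{\left(-3,-2 \right)} \right)} \right)} = \left(8 - 8\right) \left(-5 - \left(\frac{2}{5} + \frac{-3 + 2 \left(-2\right)}{5}\right)\right) = 0 \left(-5 - \left(\frac{2}{5} + \frac{-3 - 4}{5}\right)\right) = 0 \left(-5 - -1\right) = 0 \left(-5 + \left(- \frac{2}{5} + \frac{7}{5}\right)\right) = 0 \left(-5 + 1\right) = 0 \left(-4\right) = 0$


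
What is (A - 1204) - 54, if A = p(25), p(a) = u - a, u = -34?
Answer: -1317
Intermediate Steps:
p(a) = -34 - a
A = -59 (A = -34 - 1*25 = -34 - 25 = -59)
(A - 1204) - 54 = (-59 - 1204) - 54 = -1263 - 54 = -1317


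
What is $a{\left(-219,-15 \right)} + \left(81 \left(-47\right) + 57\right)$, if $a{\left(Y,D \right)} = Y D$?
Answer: $-465$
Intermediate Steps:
$a{\left(Y,D \right)} = D Y$
$a{\left(-219,-15 \right)} + \left(81 \left(-47\right) + 57\right) = \left(-15\right) \left(-219\right) + \left(81 \left(-47\right) + 57\right) = 3285 + \left(-3807 + 57\right) = 3285 - 3750 = -465$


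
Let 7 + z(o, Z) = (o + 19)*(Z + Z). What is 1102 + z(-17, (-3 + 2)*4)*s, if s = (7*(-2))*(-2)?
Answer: 458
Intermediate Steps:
s = 28 (s = -14*(-2) = 28)
z(o, Z) = -7 + 2*Z*(19 + o) (z(o, Z) = -7 + (o + 19)*(Z + Z) = -7 + (19 + o)*(2*Z) = -7 + 2*Z*(19 + o))
1102 + z(-17, (-3 + 2)*4)*s = 1102 + (-7 + 38*((-3 + 2)*4) + 2*((-3 + 2)*4)*(-17))*28 = 1102 + (-7 + 38*(-1*4) + 2*(-1*4)*(-17))*28 = 1102 + (-7 + 38*(-4) + 2*(-4)*(-17))*28 = 1102 + (-7 - 152 + 136)*28 = 1102 - 23*28 = 1102 - 644 = 458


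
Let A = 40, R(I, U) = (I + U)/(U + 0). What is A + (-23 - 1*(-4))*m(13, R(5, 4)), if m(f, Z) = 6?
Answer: -74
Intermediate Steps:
R(I, U) = (I + U)/U
A + (-23 - 1*(-4))*m(13, R(5, 4)) = 40 + (-23 - 1*(-4))*6 = 40 + (-23 + 4)*6 = 40 - 19*6 = 40 - 114 = -74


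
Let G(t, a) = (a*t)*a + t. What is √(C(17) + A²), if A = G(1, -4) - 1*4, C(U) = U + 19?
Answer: √205 ≈ 14.318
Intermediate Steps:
C(U) = 19 + U
G(t, a) = t + t*a² (G(t, a) = t*a² + t = t + t*a²)
A = 13 (A = 1*(1 + (-4)²) - 1*4 = 1*(1 + 16) - 4 = 1*17 - 4 = 17 - 4 = 13)
√(C(17) + A²) = √((19 + 17) + 13²) = √(36 + 169) = √205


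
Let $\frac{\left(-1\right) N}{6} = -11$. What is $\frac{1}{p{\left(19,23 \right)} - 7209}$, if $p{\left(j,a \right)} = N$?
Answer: $- \frac{1}{7143} \approx -0.00014$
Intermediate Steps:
$N = 66$ ($N = \left(-6\right) \left(-11\right) = 66$)
$p{\left(j,a \right)} = 66$
$\frac{1}{p{\left(19,23 \right)} - 7209} = \frac{1}{66 - 7209} = \frac{1}{-7143} = - \frac{1}{7143}$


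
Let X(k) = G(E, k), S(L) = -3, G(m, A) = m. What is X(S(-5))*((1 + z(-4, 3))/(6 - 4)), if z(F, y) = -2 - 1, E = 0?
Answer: 0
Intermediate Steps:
z(F, y) = -3
X(k) = 0
X(S(-5))*((1 + z(-4, 3))/(6 - 4)) = 0*((1 - 3)/(6 - 4)) = 0*(-2/2) = 0*(-2*½) = 0*(-1) = 0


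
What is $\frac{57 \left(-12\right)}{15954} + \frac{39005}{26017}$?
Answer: $\frac{100748357}{69179203} \approx 1.4563$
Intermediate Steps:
$\frac{57 \left(-12\right)}{15954} + \frac{39005}{26017} = \left(-684\right) \frac{1}{15954} + 39005 \cdot \frac{1}{26017} = - \frac{114}{2659} + \frac{39005}{26017} = \frac{100748357}{69179203}$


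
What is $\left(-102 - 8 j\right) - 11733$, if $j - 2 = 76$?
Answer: $-12459$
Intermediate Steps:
$j = 78$ ($j = 2 + 76 = 78$)
$\left(-102 - 8 j\right) - 11733 = \left(-102 - 624\right) - 11733 = -726 - 11733 = -12459$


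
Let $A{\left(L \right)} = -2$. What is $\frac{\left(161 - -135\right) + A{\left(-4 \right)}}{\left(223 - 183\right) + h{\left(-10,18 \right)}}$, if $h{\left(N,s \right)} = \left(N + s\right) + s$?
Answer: $\frac{49}{11} \approx 4.4545$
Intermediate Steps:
$h{\left(N,s \right)} = N + 2 s$
$\frac{\left(161 - -135\right) + A{\left(-4 \right)}}{\left(223 - 183\right) + h{\left(-10,18 \right)}} = \frac{\left(161 - -135\right) - 2}{\left(223 - 183\right) + \left(-10 + 2 \cdot 18\right)} = \frac{\left(161 + 135\right) - 2}{40 + \left(-10 + 36\right)} = \frac{296 - 2}{40 + 26} = \frac{294}{66} = 294 \cdot \frac{1}{66} = \frac{49}{11}$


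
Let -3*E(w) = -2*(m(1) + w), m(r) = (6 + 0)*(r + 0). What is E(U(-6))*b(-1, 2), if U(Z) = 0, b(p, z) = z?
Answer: 8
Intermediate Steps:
m(r) = 6*r
E(w) = 4 + 2*w/3 (E(w) = -(-2)*(6*1 + w)/3 = -(-2)*(6 + w)/3 = -(-12 - 2*w)/3 = 4 + 2*w/3)
E(U(-6))*b(-1, 2) = (4 + (⅔)*0)*2 = (4 + 0)*2 = 4*2 = 8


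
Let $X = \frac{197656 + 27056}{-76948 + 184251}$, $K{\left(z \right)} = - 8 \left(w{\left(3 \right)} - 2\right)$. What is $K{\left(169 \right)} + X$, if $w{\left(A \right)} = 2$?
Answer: $\frac{224712}{107303} \approx 2.0942$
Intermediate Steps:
$K{\left(z \right)} = 0$ ($K{\left(z \right)} = - 8 \left(2 - 2\right) = \left(-8\right) 0 = 0$)
$X = \frac{224712}{107303} \approx 2.0942$
$K{\left(169 \right)} + X = 0 + \frac{224712}{107303} = \frac{224712}{107303}$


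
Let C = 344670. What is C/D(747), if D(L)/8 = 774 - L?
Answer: 57445/36 ≈ 1595.7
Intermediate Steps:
D(L) = 6192 - 8*L (D(L) = 8*(774 - L) = 6192 - 8*L)
C/D(747) = 344670/(6192 - 8*747) = 344670/(6192 - 5976) = 344670/216 = 344670*(1/216) = 57445/36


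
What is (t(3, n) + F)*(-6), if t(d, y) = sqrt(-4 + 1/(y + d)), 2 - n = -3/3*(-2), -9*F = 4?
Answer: 8/3 - 2*I*sqrt(33) ≈ 2.6667 - 11.489*I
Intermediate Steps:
F = -4/9 (F = -1/9*4 = -4/9 ≈ -0.44444)
n = 0 (n = 2 - (-3/3)*(-2) = 2 - (-3*1/3)*(-2) = 2 - (-1)*(-2) = 2 - 1*2 = 2 - 2 = 0)
t(d, y) = sqrt(-4 + 1/(d + y))
(t(3, n) + F)*(-6) = (sqrt((1 - 4*3 - 4*0)/(3 + 0)) - 4/9)*(-6) = (sqrt((1 - 12 + 0)/3) - 4/9)*(-6) = (sqrt((1/3)*(-11)) - 4/9)*(-6) = (sqrt(-11/3) - 4/9)*(-6) = (I*sqrt(33)/3 - 4/9)*(-6) = (-4/9 + I*sqrt(33)/3)*(-6) = 8/3 - 2*I*sqrt(33)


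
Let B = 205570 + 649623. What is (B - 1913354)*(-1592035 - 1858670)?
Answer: 3651401453505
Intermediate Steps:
B = 855193
(B - 1913354)*(-1592035 - 1858670) = (855193 - 1913354)*(-1592035 - 1858670) = -1058161*(-3450705) = 3651401453505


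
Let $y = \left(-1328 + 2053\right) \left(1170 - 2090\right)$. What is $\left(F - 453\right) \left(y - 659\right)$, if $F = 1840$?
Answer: $-926043033$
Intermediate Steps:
$y = -667000$ ($y = 725 \left(-920\right) = -667000$)
$\left(F - 453\right) \left(y - 659\right) = \left(1840 - 453\right) \left(-667000 - 659\right) = 1387 \left(-667659\right) = -926043033$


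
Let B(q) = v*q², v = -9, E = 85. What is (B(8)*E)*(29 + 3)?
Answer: -1566720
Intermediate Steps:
B(q) = -9*q²
(B(8)*E)*(29 + 3) = (-9*8²*85)*(29 + 3) = (-9*64*85)*32 = -576*85*32 = -48960*32 = -1566720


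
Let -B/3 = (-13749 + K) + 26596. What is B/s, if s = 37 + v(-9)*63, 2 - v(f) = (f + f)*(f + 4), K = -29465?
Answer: -49854/5507 ≈ -9.0528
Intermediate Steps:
v(f) = 2 - 2*f*(4 + f) (v(f) = 2 - (f + f)*(f + 4) = 2 - 2*f*(4 + f))
s = -5507 (s = 37 + (2 - 8*(-9) - 2*(-9)²)*63 = 37 + (2 + 72 - 2*81)*63 = 37 + (2 + 72 - 162)*63 = 37 - 88*63 = 37 - 5544 = -5507)
B = 49854 (B = -3*((-13749 - 29465) + 26596) = -3*(-43214 + 26596) = -3*(-16618) = 49854)
B/s = 49854/(-5507) = 49854*(-1/5507) = -49854/5507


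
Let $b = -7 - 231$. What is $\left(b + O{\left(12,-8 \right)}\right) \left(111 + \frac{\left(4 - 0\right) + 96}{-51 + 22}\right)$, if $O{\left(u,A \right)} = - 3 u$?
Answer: $- \frac{854606}{29} \approx -29469.0$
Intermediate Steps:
$b = -238$ ($b = -7 - 231 = -238$)
$\left(b + O{\left(12,-8 \right)}\right) \left(111 + \frac{\left(4 - 0\right) + 96}{-51 + 22}\right) = \left(-238 - 36\right) \left(111 + \frac{\left(4 - 0\right) + 96}{-51 + 22}\right) = \left(-238 - 36\right) \left(111 + \frac{\left(4 + 0\right) + 96}{-29}\right) = - 274 \left(111 + \left(4 + 96\right) \left(- \frac{1}{29}\right)\right) = - 274 \left(111 + 100 \left(- \frac{1}{29}\right)\right) = - 274 \left(111 - \frac{100}{29}\right) = \left(-274\right) \frac{3119}{29} = - \frac{854606}{29}$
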